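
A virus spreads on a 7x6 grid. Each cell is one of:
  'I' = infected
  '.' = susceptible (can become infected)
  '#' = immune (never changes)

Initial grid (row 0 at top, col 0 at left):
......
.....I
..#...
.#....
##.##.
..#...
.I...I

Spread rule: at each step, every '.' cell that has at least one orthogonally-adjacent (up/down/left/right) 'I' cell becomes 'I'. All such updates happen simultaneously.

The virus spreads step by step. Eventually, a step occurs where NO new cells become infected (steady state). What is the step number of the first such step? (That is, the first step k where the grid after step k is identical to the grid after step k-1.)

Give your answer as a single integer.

Answer: 8

Derivation:
Step 0 (initial): 3 infected
Step 1: +8 new -> 11 infected
Step 2: +8 new -> 19 infected
Step 3: +5 new -> 24 infected
Step 4: +3 new -> 27 infected
Step 5: +4 new -> 31 infected
Step 6: +3 new -> 34 infected
Step 7: +1 new -> 35 infected
Step 8: +0 new -> 35 infected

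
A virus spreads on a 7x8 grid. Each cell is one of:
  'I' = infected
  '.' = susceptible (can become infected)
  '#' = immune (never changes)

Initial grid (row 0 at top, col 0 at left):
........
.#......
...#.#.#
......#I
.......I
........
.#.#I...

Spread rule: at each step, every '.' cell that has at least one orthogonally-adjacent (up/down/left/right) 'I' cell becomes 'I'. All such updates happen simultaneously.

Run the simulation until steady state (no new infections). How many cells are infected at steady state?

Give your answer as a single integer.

Step 0 (initial): 3 infected
Step 1: +4 new -> 7 infected
Step 2: +7 new -> 14 infected
Step 3: +4 new -> 18 infected
Step 4: +5 new -> 23 infected
Step 5: +4 new -> 27 infected
Step 6: +7 new -> 34 infected
Step 7: +6 new -> 40 infected
Step 8: +5 new -> 45 infected
Step 9: +3 new -> 48 infected
Step 10: +1 new -> 49 infected
Step 11: +0 new -> 49 infected

Answer: 49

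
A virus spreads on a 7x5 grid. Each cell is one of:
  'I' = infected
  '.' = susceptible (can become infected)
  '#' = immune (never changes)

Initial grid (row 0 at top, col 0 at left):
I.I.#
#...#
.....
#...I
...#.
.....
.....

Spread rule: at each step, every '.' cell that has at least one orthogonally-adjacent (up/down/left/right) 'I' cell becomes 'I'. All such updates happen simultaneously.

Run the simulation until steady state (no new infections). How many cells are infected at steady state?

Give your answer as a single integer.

Step 0 (initial): 3 infected
Step 1: +6 new -> 9 infected
Step 2: +6 new -> 15 infected
Step 3: +5 new -> 20 infected
Step 4: +4 new -> 24 infected
Step 5: +3 new -> 27 infected
Step 6: +2 new -> 29 infected
Step 7: +1 new -> 30 infected
Step 8: +0 new -> 30 infected

Answer: 30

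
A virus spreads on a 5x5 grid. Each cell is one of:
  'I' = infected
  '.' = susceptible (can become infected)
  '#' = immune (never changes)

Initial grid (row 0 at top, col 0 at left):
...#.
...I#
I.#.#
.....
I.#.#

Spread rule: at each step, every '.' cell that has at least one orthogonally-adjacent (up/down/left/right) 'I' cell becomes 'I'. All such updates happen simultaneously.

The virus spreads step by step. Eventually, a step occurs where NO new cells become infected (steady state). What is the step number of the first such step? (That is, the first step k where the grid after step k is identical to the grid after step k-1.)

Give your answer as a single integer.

Step 0 (initial): 3 infected
Step 1: +6 new -> 9 infected
Step 2: +5 new -> 14 infected
Step 3: +4 new -> 18 infected
Step 4: +0 new -> 18 infected

Answer: 4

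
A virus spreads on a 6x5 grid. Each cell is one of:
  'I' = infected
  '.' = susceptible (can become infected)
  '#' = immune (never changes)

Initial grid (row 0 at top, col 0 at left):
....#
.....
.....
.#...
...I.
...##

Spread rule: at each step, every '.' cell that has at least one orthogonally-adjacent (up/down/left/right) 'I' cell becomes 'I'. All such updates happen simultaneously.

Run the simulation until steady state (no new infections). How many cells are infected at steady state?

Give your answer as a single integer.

Step 0 (initial): 1 infected
Step 1: +3 new -> 4 infected
Step 2: +5 new -> 9 infected
Step 3: +5 new -> 14 infected
Step 4: +6 new -> 20 infected
Step 5: +3 new -> 23 infected
Step 6: +2 new -> 25 infected
Step 7: +1 new -> 26 infected
Step 8: +0 new -> 26 infected

Answer: 26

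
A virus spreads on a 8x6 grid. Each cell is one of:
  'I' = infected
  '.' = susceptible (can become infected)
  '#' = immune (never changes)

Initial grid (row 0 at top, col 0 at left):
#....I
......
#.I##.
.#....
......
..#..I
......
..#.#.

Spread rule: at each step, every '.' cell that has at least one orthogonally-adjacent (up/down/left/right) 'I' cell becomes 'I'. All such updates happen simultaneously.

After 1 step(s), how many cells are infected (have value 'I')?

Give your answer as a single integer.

Answer: 11

Derivation:
Step 0 (initial): 3 infected
Step 1: +8 new -> 11 infected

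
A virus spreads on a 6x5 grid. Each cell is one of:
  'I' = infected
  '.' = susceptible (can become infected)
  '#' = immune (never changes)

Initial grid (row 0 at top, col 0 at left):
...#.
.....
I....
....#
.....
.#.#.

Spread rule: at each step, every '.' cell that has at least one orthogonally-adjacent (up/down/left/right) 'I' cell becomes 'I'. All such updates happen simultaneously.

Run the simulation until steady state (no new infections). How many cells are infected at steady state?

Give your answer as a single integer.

Answer: 26

Derivation:
Step 0 (initial): 1 infected
Step 1: +3 new -> 4 infected
Step 2: +5 new -> 9 infected
Step 3: +6 new -> 15 infected
Step 4: +5 new -> 20 infected
Step 5: +3 new -> 23 infected
Step 6: +2 new -> 25 infected
Step 7: +1 new -> 26 infected
Step 8: +0 new -> 26 infected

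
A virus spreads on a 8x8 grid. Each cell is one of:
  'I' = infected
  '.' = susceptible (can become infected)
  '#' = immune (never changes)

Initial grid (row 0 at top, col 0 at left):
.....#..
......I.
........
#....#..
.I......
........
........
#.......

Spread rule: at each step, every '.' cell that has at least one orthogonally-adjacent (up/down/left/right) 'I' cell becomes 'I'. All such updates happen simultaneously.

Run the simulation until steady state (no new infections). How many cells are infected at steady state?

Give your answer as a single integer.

Answer: 60

Derivation:
Step 0 (initial): 2 infected
Step 1: +8 new -> 10 infected
Step 2: +11 new -> 21 infected
Step 3: +14 new -> 35 infected
Step 4: +12 new -> 47 infected
Step 5: +7 new -> 54 infected
Step 6: +4 new -> 58 infected
Step 7: +2 new -> 60 infected
Step 8: +0 new -> 60 infected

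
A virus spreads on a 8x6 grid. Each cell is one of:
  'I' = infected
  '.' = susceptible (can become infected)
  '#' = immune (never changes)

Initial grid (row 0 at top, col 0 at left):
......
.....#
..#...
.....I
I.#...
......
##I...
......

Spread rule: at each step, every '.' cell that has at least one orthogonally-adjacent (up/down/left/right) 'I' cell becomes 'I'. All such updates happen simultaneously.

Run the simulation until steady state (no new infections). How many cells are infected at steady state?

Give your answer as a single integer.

Step 0 (initial): 3 infected
Step 1: +9 new -> 12 infected
Step 2: +11 new -> 23 infected
Step 3: +10 new -> 33 infected
Step 4: +5 new -> 38 infected
Step 5: +4 new -> 42 infected
Step 6: +1 new -> 43 infected
Step 7: +0 new -> 43 infected

Answer: 43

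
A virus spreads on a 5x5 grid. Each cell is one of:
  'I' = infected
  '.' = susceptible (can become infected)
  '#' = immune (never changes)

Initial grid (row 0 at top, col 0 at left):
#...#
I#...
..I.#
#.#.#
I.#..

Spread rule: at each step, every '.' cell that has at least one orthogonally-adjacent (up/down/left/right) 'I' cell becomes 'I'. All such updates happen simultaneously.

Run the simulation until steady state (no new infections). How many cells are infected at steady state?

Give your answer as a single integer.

Answer: 17

Derivation:
Step 0 (initial): 3 infected
Step 1: +5 new -> 8 infected
Step 2: +4 new -> 12 infected
Step 3: +4 new -> 16 infected
Step 4: +1 new -> 17 infected
Step 5: +0 new -> 17 infected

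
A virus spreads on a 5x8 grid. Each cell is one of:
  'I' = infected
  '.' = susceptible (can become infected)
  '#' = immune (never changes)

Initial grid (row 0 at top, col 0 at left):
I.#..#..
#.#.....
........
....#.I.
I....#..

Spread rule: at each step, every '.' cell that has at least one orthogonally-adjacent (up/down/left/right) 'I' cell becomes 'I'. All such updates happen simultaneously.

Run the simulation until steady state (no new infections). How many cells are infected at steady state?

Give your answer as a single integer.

Answer: 34

Derivation:
Step 0 (initial): 3 infected
Step 1: +7 new -> 10 infected
Step 2: +8 new -> 18 infected
Step 3: +7 new -> 25 infected
Step 4: +6 new -> 31 infected
Step 5: +2 new -> 33 infected
Step 6: +1 new -> 34 infected
Step 7: +0 new -> 34 infected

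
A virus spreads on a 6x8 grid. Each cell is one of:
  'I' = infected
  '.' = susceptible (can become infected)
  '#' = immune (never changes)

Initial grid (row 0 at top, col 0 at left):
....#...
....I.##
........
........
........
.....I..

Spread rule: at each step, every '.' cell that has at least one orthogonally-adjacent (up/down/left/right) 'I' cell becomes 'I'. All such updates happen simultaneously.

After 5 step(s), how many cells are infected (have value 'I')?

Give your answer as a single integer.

Answer: 43

Derivation:
Step 0 (initial): 2 infected
Step 1: +6 new -> 8 infected
Step 2: +11 new -> 19 infected
Step 3: +10 new -> 29 infected
Step 4: +9 new -> 38 infected
Step 5: +5 new -> 43 infected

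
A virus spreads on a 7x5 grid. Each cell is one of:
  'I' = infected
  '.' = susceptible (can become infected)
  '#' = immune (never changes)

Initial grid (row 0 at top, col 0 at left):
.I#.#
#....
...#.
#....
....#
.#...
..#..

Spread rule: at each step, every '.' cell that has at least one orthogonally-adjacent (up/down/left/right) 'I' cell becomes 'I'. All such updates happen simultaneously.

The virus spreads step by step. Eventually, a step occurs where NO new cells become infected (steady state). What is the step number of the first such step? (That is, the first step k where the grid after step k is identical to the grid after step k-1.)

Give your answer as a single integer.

Answer: 10

Derivation:
Step 0 (initial): 1 infected
Step 1: +2 new -> 3 infected
Step 2: +2 new -> 5 infected
Step 3: +4 new -> 9 infected
Step 4: +4 new -> 13 infected
Step 5: +4 new -> 17 infected
Step 6: +4 new -> 21 infected
Step 7: +2 new -> 23 infected
Step 8: +3 new -> 26 infected
Step 9: +1 new -> 27 infected
Step 10: +0 new -> 27 infected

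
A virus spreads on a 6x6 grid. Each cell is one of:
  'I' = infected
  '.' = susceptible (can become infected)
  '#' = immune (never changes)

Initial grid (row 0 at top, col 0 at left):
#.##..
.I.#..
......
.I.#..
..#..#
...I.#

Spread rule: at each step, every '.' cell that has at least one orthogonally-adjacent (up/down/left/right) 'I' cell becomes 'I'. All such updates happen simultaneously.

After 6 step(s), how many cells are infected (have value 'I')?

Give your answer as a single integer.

Step 0 (initial): 3 infected
Step 1: +10 new -> 13 infected
Step 2: +5 new -> 18 infected
Step 3: +3 new -> 21 infected
Step 4: +2 new -> 23 infected
Step 5: +2 new -> 25 infected
Step 6: +2 new -> 27 infected

Answer: 27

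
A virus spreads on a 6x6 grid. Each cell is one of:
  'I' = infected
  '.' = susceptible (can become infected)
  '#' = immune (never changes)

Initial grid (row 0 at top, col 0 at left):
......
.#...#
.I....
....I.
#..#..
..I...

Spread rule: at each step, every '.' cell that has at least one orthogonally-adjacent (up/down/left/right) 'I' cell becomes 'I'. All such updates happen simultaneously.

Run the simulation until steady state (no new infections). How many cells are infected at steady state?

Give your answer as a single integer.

Step 0 (initial): 3 infected
Step 1: +10 new -> 13 infected
Step 2: +11 new -> 24 infected
Step 3: +5 new -> 29 infected
Step 4: +3 new -> 32 infected
Step 5: +0 new -> 32 infected

Answer: 32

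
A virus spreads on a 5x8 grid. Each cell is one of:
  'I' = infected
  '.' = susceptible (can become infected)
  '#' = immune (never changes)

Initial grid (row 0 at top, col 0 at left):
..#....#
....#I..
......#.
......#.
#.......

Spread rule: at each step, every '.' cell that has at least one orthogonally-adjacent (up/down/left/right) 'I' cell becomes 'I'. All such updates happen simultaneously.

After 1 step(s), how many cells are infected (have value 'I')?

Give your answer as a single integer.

Answer: 4

Derivation:
Step 0 (initial): 1 infected
Step 1: +3 new -> 4 infected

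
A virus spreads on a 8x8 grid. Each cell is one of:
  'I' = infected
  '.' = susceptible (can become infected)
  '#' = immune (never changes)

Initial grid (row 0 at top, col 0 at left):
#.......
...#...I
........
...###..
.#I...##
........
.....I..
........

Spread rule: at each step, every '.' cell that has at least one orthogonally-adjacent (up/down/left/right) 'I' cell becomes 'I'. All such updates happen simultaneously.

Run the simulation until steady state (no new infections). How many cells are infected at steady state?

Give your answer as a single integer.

Step 0 (initial): 3 infected
Step 1: +10 new -> 13 infected
Step 2: +17 new -> 30 infected
Step 3: +14 new -> 44 infected
Step 4: +8 new -> 52 infected
Step 5: +4 new -> 56 infected
Step 6: +0 new -> 56 infected

Answer: 56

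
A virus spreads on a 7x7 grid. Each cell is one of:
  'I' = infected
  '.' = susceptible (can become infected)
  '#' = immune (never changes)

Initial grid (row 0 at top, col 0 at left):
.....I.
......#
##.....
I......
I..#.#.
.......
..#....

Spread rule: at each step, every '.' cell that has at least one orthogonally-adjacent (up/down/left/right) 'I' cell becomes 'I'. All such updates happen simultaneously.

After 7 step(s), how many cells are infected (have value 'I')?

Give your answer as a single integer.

Step 0 (initial): 3 infected
Step 1: +6 new -> 9 infected
Step 2: +7 new -> 16 infected
Step 3: +9 new -> 25 infected
Step 4: +6 new -> 31 infected
Step 5: +6 new -> 37 infected
Step 6: +4 new -> 41 infected
Step 7: +2 new -> 43 infected

Answer: 43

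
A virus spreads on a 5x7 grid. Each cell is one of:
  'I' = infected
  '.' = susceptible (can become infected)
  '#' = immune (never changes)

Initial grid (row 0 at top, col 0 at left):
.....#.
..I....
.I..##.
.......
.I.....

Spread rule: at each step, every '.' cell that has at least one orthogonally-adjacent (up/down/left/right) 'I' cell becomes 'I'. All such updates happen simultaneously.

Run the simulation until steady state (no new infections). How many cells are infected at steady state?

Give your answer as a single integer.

Step 0 (initial): 3 infected
Step 1: +8 new -> 11 infected
Step 2: +8 new -> 19 infected
Step 3: +5 new -> 24 infected
Step 4: +3 new -> 27 infected
Step 5: +4 new -> 31 infected
Step 6: +1 new -> 32 infected
Step 7: +0 new -> 32 infected

Answer: 32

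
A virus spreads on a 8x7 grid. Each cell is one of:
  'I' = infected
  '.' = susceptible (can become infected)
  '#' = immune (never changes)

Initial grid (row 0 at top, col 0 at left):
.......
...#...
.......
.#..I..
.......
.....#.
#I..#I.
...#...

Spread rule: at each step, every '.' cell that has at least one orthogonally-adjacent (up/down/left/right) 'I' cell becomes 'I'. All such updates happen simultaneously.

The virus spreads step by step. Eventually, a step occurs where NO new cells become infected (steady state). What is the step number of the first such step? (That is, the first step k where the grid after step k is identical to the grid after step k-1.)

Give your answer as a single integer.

Answer: 8

Derivation:
Step 0 (initial): 3 infected
Step 1: +9 new -> 12 infected
Step 2: +17 new -> 29 infected
Step 3: +8 new -> 37 infected
Step 4: +6 new -> 43 infected
Step 5: +4 new -> 47 infected
Step 6: +2 new -> 49 infected
Step 7: +1 new -> 50 infected
Step 8: +0 new -> 50 infected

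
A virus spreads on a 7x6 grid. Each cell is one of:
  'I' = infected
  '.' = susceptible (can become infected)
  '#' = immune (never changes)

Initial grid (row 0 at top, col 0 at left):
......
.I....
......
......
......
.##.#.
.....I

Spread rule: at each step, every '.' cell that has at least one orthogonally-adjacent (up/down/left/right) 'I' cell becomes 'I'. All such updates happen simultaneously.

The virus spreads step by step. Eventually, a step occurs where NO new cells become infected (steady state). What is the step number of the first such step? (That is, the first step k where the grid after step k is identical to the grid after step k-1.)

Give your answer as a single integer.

Answer: 6

Derivation:
Step 0 (initial): 2 infected
Step 1: +6 new -> 8 infected
Step 2: +8 new -> 16 infected
Step 3: +10 new -> 26 infected
Step 4: +10 new -> 36 infected
Step 5: +3 new -> 39 infected
Step 6: +0 new -> 39 infected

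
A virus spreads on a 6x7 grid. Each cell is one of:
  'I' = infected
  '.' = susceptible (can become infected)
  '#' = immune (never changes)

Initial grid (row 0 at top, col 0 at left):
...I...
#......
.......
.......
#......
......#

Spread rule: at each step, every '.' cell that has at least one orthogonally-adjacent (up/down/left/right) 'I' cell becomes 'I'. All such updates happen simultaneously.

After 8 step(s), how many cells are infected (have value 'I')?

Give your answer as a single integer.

Answer: 39

Derivation:
Step 0 (initial): 1 infected
Step 1: +3 new -> 4 infected
Step 2: +5 new -> 9 infected
Step 3: +7 new -> 16 infected
Step 4: +6 new -> 22 infected
Step 5: +7 new -> 29 infected
Step 6: +6 new -> 35 infected
Step 7: +3 new -> 38 infected
Step 8: +1 new -> 39 infected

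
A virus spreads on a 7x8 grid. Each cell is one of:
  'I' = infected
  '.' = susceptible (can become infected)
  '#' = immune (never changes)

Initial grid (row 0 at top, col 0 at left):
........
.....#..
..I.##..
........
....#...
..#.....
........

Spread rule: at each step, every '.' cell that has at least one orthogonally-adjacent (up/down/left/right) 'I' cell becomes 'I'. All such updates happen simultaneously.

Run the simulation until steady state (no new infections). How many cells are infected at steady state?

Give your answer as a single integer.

Answer: 51

Derivation:
Step 0 (initial): 1 infected
Step 1: +4 new -> 5 infected
Step 2: +7 new -> 12 infected
Step 3: +8 new -> 20 infected
Step 4: +6 new -> 26 infected
Step 5: +7 new -> 33 infected
Step 6: +8 new -> 41 infected
Step 7: +6 new -> 47 infected
Step 8: +3 new -> 50 infected
Step 9: +1 new -> 51 infected
Step 10: +0 new -> 51 infected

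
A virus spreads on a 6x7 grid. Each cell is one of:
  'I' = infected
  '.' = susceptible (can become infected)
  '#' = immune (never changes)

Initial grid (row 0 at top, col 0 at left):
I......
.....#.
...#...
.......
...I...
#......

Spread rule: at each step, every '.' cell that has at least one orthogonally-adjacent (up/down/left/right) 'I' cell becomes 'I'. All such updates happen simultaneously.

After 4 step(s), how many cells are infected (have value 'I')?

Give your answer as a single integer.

Step 0 (initial): 2 infected
Step 1: +6 new -> 8 infected
Step 2: +9 new -> 17 infected
Step 3: +12 new -> 29 infected
Step 4: +6 new -> 35 infected

Answer: 35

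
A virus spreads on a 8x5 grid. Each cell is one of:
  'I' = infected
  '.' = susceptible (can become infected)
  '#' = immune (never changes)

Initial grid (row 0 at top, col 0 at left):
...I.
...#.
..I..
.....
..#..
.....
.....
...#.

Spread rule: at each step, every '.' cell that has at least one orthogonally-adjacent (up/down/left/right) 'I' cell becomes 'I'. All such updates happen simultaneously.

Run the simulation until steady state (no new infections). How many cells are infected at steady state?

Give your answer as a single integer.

Answer: 37

Derivation:
Step 0 (initial): 2 infected
Step 1: +6 new -> 8 infected
Step 2: +7 new -> 15 infected
Step 3: +6 new -> 21 infected
Step 4: +4 new -> 25 infected
Step 5: +5 new -> 30 infected
Step 6: +4 new -> 34 infected
Step 7: +3 new -> 37 infected
Step 8: +0 new -> 37 infected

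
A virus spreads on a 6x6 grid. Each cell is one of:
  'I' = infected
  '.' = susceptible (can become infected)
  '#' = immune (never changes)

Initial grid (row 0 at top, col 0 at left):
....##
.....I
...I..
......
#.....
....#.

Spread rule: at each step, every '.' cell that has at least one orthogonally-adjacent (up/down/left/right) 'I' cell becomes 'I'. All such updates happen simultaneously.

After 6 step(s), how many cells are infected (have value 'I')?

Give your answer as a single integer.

Answer: 32

Derivation:
Step 0 (initial): 2 infected
Step 1: +6 new -> 8 infected
Step 2: +7 new -> 15 infected
Step 3: +8 new -> 23 infected
Step 4: +6 new -> 29 infected
Step 5: +2 new -> 31 infected
Step 6: +1 new -> 32 infected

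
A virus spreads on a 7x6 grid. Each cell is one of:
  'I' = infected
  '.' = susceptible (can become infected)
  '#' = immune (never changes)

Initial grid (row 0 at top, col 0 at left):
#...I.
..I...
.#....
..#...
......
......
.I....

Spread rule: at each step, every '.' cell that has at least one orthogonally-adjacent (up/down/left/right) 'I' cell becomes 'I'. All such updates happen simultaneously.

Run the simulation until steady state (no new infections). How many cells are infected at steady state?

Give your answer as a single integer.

Answer: 39

Derivation:
Step 0 (initial): 3 infected
Step 1: +10 new -> 13 infected
Step 2: +9 new -> 22 infected
Step 3: +9 new -> 31 infected
Step 4: +6 new -> 37 infected
Step 5: +2 new -> 39 infected
Step 6: +0 new -> 39 infected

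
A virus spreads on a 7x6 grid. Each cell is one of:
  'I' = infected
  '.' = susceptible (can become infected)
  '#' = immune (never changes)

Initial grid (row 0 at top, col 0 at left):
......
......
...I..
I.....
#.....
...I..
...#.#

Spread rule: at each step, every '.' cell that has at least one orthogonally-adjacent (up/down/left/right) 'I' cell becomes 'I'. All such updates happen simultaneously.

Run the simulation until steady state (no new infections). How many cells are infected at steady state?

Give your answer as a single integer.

Step 0 (initial): 3 infected
Step 1: +9 new -> 12 infected
Step 2: +15 new -> 27 infected
Step 3: +9 new -> 36 infected
Step 4: +3 new -> 39 infected
Step 5: +0 new -> 39 infected

Answer: 39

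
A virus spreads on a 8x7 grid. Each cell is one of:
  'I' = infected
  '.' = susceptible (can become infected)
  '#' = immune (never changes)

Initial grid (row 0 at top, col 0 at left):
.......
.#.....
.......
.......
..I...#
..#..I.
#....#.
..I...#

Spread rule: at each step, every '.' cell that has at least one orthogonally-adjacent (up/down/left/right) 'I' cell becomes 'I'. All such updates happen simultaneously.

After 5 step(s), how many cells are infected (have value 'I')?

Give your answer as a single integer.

Step 0 (initial): 3 infected
Step 1: +9 new -> 12 infected
Step 2: +14 new -> 26 infected
Step 3: +9 new -> 35 infected
Step 4: +6 new -> 41 infected
Step 5: +6 new -> 47 infected

Answer: 47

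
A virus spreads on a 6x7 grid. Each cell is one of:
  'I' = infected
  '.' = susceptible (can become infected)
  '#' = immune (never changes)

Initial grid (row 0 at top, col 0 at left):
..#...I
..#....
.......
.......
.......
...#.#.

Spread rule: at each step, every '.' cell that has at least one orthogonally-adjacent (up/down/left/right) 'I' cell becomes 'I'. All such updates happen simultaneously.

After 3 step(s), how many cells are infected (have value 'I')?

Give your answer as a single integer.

Step 0 (initial): 1 infected
Step 1: +2 new -> 3 infected
Step 2: +3 new -> 6 infected
Step 3: +4 new -> 10 infected

Answer: 10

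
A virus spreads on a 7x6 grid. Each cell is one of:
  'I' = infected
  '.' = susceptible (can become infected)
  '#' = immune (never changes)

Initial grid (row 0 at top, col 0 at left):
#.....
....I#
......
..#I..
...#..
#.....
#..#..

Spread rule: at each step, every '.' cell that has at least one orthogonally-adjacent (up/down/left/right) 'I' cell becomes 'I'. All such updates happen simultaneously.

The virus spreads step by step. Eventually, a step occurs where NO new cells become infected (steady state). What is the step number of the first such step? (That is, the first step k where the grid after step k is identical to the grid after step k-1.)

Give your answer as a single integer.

Step 0 (initial): 2 infected
Step 1: +5 new -> 7 infected
Step 2: +7 new -> 14 infected
Step 3: +5 new -> 19 infected
Step 4: +7 new -> 26 infected
Step 5: +4 new -> 30 infected
Step 6: +4 new -> 34 infected
Step 7: +1 new -> 35 infected
Step 8: +0 new -> 35 infected

Answer: 8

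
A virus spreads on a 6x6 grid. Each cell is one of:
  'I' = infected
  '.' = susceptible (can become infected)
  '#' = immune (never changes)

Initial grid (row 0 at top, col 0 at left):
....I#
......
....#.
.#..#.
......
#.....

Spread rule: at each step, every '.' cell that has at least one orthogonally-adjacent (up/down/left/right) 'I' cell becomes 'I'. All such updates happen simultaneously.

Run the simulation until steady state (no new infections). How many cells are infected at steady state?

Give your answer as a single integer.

Answer: 31

Derivation:
Step 0 (initial): 1 infected
Step 1: +2 new -> 3 infected
Step 2: +3 new -> 6 infected
Step 3: +4 new -> 10 infected
Step 4: +5 new -> 15 infected
Step 5: +5 new -> 20 infected
Step 6: +5 new -> 25 infected
Step 7: +4 new -> 29 infected
Step 8: +2 new -> 31 infected
Step 9: +0 new -> 31 infected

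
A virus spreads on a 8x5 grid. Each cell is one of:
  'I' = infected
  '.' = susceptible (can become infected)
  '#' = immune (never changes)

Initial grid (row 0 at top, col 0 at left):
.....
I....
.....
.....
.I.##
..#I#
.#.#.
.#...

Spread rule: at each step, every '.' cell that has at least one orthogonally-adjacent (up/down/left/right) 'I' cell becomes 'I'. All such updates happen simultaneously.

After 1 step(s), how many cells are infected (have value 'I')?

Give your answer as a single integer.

Answer: 10

Derivation:
Step 0 (initial): 3 infected
Step 1: +7 new -> 10 infected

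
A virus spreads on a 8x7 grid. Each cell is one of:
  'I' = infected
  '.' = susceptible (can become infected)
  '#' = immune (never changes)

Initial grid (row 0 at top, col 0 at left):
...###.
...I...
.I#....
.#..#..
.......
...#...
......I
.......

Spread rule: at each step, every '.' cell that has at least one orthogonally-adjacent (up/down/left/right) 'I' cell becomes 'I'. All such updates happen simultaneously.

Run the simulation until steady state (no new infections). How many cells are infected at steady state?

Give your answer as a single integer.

Answer: 49

Derivation:
Step 0 (initial): 3 infected
Step 1: +8 new -> 11 infected
Step 2: +11 new -> 22 infected
Step 3: +11 new -> 33 infected
Step 4: +9 new -> 42 infected
Step 5: +5 new -> 47 infected
Step 6: +2 new -> 49 infected
Step 7: +0 new -> 49 infected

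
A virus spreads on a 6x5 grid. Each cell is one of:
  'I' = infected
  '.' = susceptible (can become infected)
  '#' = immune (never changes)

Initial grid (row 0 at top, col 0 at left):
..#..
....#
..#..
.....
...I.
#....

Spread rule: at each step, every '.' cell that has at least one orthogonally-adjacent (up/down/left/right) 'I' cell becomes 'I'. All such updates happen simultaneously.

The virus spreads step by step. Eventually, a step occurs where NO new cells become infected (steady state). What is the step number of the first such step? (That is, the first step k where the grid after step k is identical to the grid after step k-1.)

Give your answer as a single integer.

Answer: 8

Derivation:
Step 0 (initial): 1 infected
Step 1: +4 new -> 5 infected
Step 2: +6 new -> 11 infected
Step 3: +5 new -> 16 infected
Step 4: +4 new -> 20 infected
Step 5: +3 new -> 23 infected
Step 6: +2 new -> 25 infected
Step 7: +1 new -> 26 infected
Step 8: +0 new -> 26 infected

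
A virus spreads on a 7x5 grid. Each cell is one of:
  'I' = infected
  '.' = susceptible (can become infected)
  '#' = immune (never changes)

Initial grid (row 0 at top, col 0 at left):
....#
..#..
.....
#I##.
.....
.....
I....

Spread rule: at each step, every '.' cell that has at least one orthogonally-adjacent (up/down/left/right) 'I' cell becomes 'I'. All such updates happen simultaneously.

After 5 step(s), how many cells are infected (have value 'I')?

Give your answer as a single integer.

Step 0 (initial): 2 infected
Step 1: +4 new -> 6 infected
Step 2: +7 new -> 13 infected
Step 3: +6 new -> 19 infected
Step 4: +7 new -> 26 infected
Step 5: +4 new -> 30 infected

Answer: 30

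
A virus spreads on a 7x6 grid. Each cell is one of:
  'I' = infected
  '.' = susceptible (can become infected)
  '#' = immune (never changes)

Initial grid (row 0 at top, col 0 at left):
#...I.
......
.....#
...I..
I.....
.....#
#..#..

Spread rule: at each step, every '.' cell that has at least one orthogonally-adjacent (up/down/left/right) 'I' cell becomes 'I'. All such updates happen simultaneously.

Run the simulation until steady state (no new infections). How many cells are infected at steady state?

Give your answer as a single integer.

Answer: 37

Derivation:
Step 0 (initial): 3 infected
Step 1: +10 new -> 13 infected
Step 2: +12 new -> 25 infected
Step 3: +8 new -> 33 infected
Step 4: +3 new -> 36 infected
Step 5: +1 new -> 37 infected
Step 6: +0 new -> 37 infected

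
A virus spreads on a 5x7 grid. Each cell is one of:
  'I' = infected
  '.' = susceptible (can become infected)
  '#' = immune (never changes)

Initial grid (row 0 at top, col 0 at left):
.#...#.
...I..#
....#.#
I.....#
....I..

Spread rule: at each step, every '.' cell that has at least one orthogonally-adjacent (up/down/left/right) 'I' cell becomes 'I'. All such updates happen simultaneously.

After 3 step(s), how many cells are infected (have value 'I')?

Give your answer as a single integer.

Answer: 28

Derivation:
Step 0 (initial): 3 infected
Step 1: +10 new -> 13 infected
Step 2: +13 new -> 26 infected
Step 3: +2 new -> 28 infected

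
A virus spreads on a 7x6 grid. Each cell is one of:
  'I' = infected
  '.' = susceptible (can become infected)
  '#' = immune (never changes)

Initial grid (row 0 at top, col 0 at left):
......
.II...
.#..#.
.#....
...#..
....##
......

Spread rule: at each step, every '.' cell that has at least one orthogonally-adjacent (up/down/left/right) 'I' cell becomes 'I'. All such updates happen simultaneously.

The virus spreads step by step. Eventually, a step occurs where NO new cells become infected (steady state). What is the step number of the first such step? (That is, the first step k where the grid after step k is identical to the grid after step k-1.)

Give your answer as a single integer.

Answer: 9

Derivation:
Step 0 (initial): 2 infected
Step 1: +5 new -> 7 infected
Step 2: +6 new -> 13 infected
Step 3: +5 new -> 18 infected
Step 4: +6 new -> 24 infected
Step 5: +6 new -> 30 infected
Step 6: +4 new -> 34 infected
Step 7: +1 new -> 35 infected
Step 8: +1 new -> 36 infected
Step 9: +0 new -> 36 infected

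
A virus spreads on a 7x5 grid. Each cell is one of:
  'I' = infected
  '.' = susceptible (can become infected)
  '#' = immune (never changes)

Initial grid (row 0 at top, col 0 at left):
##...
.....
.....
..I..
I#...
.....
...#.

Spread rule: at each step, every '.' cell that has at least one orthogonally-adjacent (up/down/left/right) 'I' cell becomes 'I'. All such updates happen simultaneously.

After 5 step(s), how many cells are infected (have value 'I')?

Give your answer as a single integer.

Answer: 31

Derivation:
Step 0 (initial): 2 infected
Step 1: +6 new -> 8 infected
Step 2: +9 new -> 17 infected
Step 3: +9 new -> 26 infected
Step 4: +3 new -> 29 infected
Step 5: +2 new -> 31 infected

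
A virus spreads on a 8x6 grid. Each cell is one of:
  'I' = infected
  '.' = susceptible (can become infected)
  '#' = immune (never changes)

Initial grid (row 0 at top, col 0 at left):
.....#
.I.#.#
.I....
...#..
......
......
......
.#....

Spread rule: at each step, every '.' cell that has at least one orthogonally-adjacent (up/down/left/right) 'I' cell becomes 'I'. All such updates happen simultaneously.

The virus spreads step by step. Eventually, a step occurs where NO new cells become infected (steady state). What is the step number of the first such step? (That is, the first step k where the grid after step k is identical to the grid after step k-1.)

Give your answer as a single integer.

Step 0 (initial): 2 infected
Step 1: +6 new -> 8 infected
Step 2: +6 new -> 14 infected
Step 3: +5 new -> 19 infected
Step 4: +8 new -> 27 infected
Step 5: +5 new -> 32 infected
Step 6: +5 new -> 37 infected
Step 7: +3 new -> 40 infected
Step 8: +2 new -> 42 infected
Step 9: +1 new -> 43 infected
Step 10: +0 new -> 43 infected

Answer: 10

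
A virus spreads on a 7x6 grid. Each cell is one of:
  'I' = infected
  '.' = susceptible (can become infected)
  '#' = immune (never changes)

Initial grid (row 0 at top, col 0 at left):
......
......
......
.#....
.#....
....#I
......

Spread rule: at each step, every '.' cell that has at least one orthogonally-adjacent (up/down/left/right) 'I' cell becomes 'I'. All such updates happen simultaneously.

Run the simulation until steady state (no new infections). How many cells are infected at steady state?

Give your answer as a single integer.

Answer: 39

Derivation:
Step 0 (initial): 1 infected
Step 1: +2 new -> 3 infected
Step 2: +3 new -> 6 infected
Step 3: +4 new -> 10 infected
Step 4: +6 new -> 16 infected
Step 5: +6 new -> 22 infected
Step 6: +5 new -> 27 infected
Step 7: +4 new -> 31 infected
Step 8: +4 new -> 35 infected
Step 9: +3 new -> 38 infected
Step 10: +1 new -> 39 infected
Step 11: +0 new -> 39 infected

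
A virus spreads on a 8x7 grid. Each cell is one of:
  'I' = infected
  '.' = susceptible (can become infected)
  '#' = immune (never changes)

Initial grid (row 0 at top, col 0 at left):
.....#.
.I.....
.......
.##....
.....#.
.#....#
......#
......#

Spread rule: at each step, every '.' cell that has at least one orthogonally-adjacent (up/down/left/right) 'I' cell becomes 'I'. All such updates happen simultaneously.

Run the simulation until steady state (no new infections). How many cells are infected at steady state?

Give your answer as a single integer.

Answer: 48

Derivation:
Step 0 (initial): 1 infected
Step 1: +4 new -> 5 infected
Step 2: +5 new -> 10 infected
Step 3: +4 new -> 14 infected
Step 4: +5 new -> 19 infected
Step 5: +6 new -> 25 infected
Step 6: +7 new -> 32 infected
Step 7: +6 new -> 38 infected
Step 8: +6 new -> 44 infected
Step 9: +3 new -> 47 infected
Step 10: +1 new -> 48 infected
Step 11: +0 new -> 48 infected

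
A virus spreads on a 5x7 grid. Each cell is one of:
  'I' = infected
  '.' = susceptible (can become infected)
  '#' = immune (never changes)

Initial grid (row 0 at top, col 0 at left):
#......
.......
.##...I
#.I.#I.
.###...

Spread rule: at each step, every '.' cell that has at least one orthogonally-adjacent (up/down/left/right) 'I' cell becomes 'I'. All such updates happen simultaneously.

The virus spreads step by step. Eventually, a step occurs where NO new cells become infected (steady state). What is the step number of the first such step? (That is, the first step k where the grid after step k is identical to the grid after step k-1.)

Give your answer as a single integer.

Step 0 (initial): 3 infected
Step 1: +6 new -> 9 infected
Step 2: +6 new -> 15 infected
Step 3: +3 new -> 18 infected
Step 4: +3 new -> 21 infected
Step 5: +2 new -> 23 infected
Step 6: +2 new -> 25 infected
Step 7: +1 new -> 26 infected
Step 8: +0 new -> 26 infected

Answer: 8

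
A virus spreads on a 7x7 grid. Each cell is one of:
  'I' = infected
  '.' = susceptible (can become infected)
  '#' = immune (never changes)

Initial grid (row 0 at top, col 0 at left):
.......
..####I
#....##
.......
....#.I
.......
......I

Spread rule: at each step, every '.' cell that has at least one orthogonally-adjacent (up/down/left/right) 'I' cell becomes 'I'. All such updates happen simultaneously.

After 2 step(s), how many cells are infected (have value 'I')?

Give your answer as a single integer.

Step 0 (initial): 3 infected
Step 1: +5 new -> 8 infected
Step 2: +4 new -> 12 infected

Answer: 12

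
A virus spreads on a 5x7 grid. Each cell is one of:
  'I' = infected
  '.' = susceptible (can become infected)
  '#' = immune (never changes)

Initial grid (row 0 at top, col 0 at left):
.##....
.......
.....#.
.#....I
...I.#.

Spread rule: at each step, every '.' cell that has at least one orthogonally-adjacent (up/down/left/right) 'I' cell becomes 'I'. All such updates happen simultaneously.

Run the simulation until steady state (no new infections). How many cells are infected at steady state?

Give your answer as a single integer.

Step 0 (initial): 2 infected
Step 1: +6 new -> 8 infected
Step 2: +5 new -> 13 infected
Step 3: +6 new -> 19 infected
Step 4: +6 new -> 25 infected
Step 5: +3 new -> 28 infected
Step 6: +1 new -> 29 infected
Step 7: +1 new -> 30 infected
Step 8: +0 new -> 30 infected

Answer: 30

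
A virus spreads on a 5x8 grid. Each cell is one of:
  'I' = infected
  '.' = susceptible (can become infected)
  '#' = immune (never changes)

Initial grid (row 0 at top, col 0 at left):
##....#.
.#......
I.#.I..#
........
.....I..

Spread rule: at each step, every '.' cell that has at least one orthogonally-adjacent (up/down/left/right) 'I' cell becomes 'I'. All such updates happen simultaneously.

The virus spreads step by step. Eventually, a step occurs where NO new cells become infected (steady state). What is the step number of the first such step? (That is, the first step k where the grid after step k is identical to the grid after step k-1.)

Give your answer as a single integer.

Answer: 6

Derivation:
Step 0 (initial): 3 infected
Step 1: +10 new -> 13 infected
Step 2: +10 new -> 23 infected
Step 3: +8 new -> 31 infected
Step 4: +2 new -> 33 infected
Step 5: +1 new -> 34 infected
Step 6: +0 new -> 34 infected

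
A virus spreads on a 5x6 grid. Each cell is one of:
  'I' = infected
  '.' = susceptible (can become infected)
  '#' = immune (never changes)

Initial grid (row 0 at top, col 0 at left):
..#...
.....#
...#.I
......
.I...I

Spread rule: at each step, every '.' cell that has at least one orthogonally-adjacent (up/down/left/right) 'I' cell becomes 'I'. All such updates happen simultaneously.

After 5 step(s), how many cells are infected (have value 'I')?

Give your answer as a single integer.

Step 0 (initial): 3 infected
Step 1: +6 new -> 9 infected
Step 2: +6 new -> 15 infected
Step 3: +6 new -> 21 infected
Step 4: +5 new -> 26 infected
Step 5: +1 new -> 27 infected

Answer: 27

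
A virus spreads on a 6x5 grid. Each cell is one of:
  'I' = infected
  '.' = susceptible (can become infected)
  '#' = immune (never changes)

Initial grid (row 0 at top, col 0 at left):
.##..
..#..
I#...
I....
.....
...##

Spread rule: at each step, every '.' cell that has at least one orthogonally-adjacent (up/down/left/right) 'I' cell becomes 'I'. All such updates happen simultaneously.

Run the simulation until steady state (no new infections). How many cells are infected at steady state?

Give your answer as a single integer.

Answer: 24

Derivation:
Step 0 (initial): 2 infected
Step 1: +3 new -> 5 infected
Step 2: +5 new -> 10 infected
Step 3: +4 new -> 14 infected
Step 4: +4 new -> 18 infected
Step 5: +3 new -> 21 infected
Step 6: +2 new -> 23 infected
Step 7: +1 new -> 24 infected
Step 8: +0 new -> 24 infected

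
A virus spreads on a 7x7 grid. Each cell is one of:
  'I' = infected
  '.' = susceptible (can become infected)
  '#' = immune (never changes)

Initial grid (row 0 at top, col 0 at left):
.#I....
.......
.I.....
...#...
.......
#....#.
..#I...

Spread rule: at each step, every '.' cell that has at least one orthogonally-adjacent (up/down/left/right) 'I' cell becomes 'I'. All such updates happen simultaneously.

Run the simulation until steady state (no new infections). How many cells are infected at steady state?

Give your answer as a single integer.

Step 0 (initial): 3 infected
Step 1: +8 new -> 11 infected
Step 2: +11 new -> 22 infected
Step 3: +9 new -> 31 infected
Step 4: +7 new -> 38 infected
Step 5: +5 new -> 43 infected
Step 6: +1 new -> 44 infected
Step 7: +0 new -> 44 infected

Answer: 44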